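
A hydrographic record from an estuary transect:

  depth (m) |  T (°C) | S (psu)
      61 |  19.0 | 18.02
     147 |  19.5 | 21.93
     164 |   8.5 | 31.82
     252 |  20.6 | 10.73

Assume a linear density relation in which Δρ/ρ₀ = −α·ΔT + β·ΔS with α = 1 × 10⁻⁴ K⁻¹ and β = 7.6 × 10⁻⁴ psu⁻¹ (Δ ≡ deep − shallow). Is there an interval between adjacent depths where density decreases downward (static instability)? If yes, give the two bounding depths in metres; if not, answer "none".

Evaluate Δρ/ρ₀ = −αΔT + βΔS across each adjacent pair:
  61–147 m: −αΔT+βΔS = −(1 × 10⁻⁴)(+0.5)+(7.6 × 10⁻⁴)(+3.91) = 2.9 × 10⁻³ → stable
  147–164 m: −αΔT+βΔS = −(1 × 10⁻⁴)(-11.0)+(7.6 × 10⁻⁴)(+9.89) = 8.6 × 10⁻³ → stable
  164–252 m: −αΔT+βΔS = −(1 × 10⁻⁴)(+12.1)+(7.6 × 10⁻⁴)(-21.09) = -0.017 → UNSTABLE
The 164–252 m interval has Δρ < 0: lighter water underlies denser water.

164–252 m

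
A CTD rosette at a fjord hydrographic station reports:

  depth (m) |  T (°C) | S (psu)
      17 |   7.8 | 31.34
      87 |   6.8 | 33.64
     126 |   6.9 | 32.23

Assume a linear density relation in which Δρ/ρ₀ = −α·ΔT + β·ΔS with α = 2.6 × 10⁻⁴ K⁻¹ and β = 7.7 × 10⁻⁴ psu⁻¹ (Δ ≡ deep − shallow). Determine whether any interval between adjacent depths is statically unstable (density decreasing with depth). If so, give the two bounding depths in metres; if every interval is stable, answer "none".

Evaluate Δρ/ρ₀ = −αΔT + βΔS across each adjacent pair:
  17–87 m: −αΔT+βΔS = −(2.6 × 10⁻⁴)(-1.0)+(7.7 × 10⁻⁴)(+2.30) = 2.0 × 10⁻³ → stable
  87–126 m: −αΔT+βΔS = −(2.6 × 10⁻⁴)(+0.1)+(7.7 × 10⁻⁴)(-1.41) = -1.1 × 10⁻³ → UNSTABLE
The 87–126 m interval has Δρ < 0: lighter water underlies denser water.

87–126 m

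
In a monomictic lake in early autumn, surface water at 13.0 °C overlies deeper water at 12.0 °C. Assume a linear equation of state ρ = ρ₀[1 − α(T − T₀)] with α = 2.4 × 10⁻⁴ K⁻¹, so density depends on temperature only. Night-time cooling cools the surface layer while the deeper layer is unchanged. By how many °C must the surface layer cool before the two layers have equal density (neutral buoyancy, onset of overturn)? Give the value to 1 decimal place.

With temperature the only control, equal density requires T_surf′ = T_deep.
T_surf′ = 12.0 °C.
Cooling required: 13.0 − 12.0 = 1.0 °C.

1.0 °C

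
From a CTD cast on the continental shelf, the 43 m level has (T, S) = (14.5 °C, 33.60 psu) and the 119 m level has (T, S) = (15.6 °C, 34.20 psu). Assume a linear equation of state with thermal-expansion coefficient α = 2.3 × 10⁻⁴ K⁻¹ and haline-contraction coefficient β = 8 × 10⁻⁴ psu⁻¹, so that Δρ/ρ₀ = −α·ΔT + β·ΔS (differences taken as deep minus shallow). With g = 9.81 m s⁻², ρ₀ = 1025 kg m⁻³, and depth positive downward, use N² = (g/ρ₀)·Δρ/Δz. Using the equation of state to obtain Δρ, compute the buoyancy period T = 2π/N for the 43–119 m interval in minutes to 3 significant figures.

19.3 min

ΔT = +1.1 K, ΔS = +0.60 psu (deep − shallow).
Δρ/ρ₀ = −αΔT + βΔS = -2.53 × 10⁻⁴ + 4.80 × 10⁻⁴ = 2.27 × 10⁻⁴, so Δρ ≈ 0.2327 kg m⁻³.
N² = (g/ρ₀)·Δρ/Δz = g·(Δρ/ρ₀)/Δz = 9.81 × 2.27 × 10⁻⁴ / 76 = 2.9301 × 10⁻⁵ s⁻².
N = √(2.9301 × 10⁻⁵) = 5.4130 × 10⁻³ rad s⁻¹ → T = 2π/N = 1.1608 × 10³ s = 19.347 min ≈ 19.3 min.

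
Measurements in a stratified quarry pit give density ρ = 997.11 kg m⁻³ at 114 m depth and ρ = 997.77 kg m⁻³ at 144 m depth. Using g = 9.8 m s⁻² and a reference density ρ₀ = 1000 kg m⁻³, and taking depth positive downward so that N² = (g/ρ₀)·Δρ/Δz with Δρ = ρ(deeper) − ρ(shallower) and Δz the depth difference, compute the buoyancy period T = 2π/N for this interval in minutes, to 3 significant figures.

7.13 min

Δρ = 997.77 − 997.11 = 0.66 kg m⁻³ over Δz = 144 − 114 = 30 m.
N² = (9.8/1000) × (0.66/30) = 2.1560 × 10⁻⁴ s⁻².
N = √(2.1560 × 10⁻⁴) = 0.014683 rad s⁻¹, so T = 2π/N = 427.92 s = 7.1320 min ≈ 7.13 min.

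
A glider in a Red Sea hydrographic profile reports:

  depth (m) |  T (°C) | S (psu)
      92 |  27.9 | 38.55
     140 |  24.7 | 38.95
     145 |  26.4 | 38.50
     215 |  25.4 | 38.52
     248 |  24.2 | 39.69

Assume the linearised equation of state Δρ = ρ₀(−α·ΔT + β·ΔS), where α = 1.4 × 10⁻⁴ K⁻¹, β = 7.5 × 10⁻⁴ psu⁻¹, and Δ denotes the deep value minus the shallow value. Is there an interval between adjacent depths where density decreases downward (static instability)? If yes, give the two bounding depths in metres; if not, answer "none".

Evaluate Δρ/ρ₀ = −αΔT + βΔS across each adjacent pair:
  92–140 m: −αΔT+βΔS = −(1.4 × 10⁻⁴)(-3.2)+(7.5 × 10⁻⁴)(+0.40) = 7.5 × 10⁻⁴ → stable
  140–145 m: −αΔT+βΔS = −(1.4 × 10⁻⁴)(+1.7)+(7.5 × 10⁻⁴)(-0.45) = -5.8 × 10⁻⁴ → UNSTABLE
  145–215 m: −αΔT+βΔS = −(1.4 × 10⁻⁴)(-1.0)+(7.5 × 10⁻⁴)(+0.02) = 1.5 × 10⁻⁴ → stable
  215–248 m: −αΔT+βΔS = −(1.4 × 10⁻⁴)(-1.2)+(7.5 × 10⁻⁴)(+1.17) = 1.0 × 10⁻³ → stable
The 140–145 m interval has Δρ < 0: lighter water underlies denser water.

140–145 m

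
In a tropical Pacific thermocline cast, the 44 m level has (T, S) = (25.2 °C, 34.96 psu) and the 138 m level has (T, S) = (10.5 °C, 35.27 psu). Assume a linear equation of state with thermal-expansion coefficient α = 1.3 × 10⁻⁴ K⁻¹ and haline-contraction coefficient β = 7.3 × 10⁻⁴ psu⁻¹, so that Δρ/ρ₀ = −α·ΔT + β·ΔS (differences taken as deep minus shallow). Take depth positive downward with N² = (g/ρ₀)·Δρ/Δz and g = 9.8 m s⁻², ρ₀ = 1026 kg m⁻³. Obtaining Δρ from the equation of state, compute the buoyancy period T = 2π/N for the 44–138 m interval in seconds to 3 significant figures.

ΔT = -14.7 K, ΔS = +0.31 psu (deep − shallow).
Δρ/ρ₀ = −αΔT + βΔS = 1.911 × 10⁻³ + 2.263 × 10⁻⁴ = 2.1373 × 10⁻³, so Δρ ≈ 2.193 kg m⁻³.
N² = (g/ρ₀)·Δρ/Δz = g·(Δρ/ρ₀)/Δz = 9.8 × 2.1373 × 10⁻³ / 94 = 2.2282 × 10⁻⁴ s⁻².
N = √(2.2282 × 10⁻⁴) = 0.014927 rad s⁻¹ → T = 2π/N = 420.93 s ≈ 421 s.

421 s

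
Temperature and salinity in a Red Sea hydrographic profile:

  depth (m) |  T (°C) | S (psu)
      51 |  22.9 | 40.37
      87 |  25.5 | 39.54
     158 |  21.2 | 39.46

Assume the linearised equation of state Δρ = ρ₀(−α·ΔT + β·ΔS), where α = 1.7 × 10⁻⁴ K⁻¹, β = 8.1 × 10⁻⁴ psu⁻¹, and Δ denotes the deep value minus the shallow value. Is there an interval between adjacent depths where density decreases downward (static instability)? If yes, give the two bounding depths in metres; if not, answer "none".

51–87 m

Evaluate Δρ/ρ₀ = −αΔT + βΔS across each adjacent pair:
  51–87 m: −αΔT+βΔS = −(1.7 × 10⁻⁴)(+2.6)+(8.1 × 10⁻⁴)(-0.83) = -1.1 × 10⁻³ → UNSTABLE
  87–158 m: −αΔT+βΔS = −(1.7 × 10⁻⁴)(-4.3)+(8.1 × 10⁻⁴)(-0.08) = 6.7 × 10⁻⁴ → stable
The 51–87 m interval has Δρ < 0: lighter water underlies denser water.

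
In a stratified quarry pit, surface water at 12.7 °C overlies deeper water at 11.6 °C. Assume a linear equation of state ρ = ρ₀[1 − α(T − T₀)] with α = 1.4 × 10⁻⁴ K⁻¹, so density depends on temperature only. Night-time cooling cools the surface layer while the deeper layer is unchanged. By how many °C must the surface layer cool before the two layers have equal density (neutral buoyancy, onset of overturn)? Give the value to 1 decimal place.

With temperature the only control, equal density requires T_surf′ = T_deep.
T_surf′ = 11.6 °C.
Cooling required: 12.7 − 11.6 = 1.1 °C.

1.1 °C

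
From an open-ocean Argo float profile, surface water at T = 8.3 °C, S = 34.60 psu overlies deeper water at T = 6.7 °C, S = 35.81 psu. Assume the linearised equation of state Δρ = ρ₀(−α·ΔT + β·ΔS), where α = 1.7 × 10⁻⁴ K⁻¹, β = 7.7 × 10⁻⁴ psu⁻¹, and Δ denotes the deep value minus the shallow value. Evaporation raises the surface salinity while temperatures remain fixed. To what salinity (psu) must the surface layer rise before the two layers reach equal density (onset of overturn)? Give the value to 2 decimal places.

36.16 psu

Neutral buoyancy requires −α(T_deep − T_surf) + β(S_deep − S_surf′) = 0.
S_surf′ = S_deep − (α/β)·ΔT = 35.81 − (1.7 × 10⁻⁴/7.7 × 10⁻⁴)·(-1.6) = 36.1632 psu.
Increase required: 36.1632 − 34.60 = 1.5632 psu.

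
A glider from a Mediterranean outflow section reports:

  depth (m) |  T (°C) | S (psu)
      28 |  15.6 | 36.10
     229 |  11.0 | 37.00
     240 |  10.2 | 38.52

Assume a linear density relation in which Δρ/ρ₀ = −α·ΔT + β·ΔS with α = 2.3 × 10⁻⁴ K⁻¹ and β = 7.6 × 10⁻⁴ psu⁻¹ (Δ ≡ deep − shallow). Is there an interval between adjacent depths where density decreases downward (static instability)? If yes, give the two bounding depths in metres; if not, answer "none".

Evaluate Δρ/ρ₀ = −αΔT + βΔS across each adjacent pair:
  28–229 m: −αΔT+βΔS = −(2.3 × 10⁻⁴)(-4.6)+(7.6 × 10⁻⁴)(+0.90) = 1.7 × 10⁻³ → stable
  229–240 m: −αΔT+βΔS = −(2.3 × 10⁻⁴)(-0.8)+(7.6 × 10⁻⁴)(+1.52) = 1.3 × 10⁻³ → stable
Every interval has Δρ > 0: the column is stably stratified throughout.

none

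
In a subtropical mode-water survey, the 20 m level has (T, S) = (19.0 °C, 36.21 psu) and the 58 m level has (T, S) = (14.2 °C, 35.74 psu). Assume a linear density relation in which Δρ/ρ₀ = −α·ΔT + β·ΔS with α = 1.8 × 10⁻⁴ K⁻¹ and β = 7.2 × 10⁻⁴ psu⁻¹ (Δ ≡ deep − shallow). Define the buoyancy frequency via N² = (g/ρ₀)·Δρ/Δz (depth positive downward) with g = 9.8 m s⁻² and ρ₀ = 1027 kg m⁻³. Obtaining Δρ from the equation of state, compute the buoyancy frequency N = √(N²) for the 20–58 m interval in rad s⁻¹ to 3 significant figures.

ΔT = -4.8 K, ΔS = -0.47 psu (deep − shallow).
Δρ/ρ₀ = −αΔT + βΔS = 8.64 × 10⁻⁴ − 3.384 × 10⁻⁴ = 5.256 × 10⁻⁴, so Δρ ≈ 0.5398 kg m⁻³.
N² = (g/ρ₀)·Δρ/Δz = g·(Δρ/ρ₀)/Δz = 9.8 × 5.256 × 10⁻⁴ / 38 = 1.3555 × 10⁻⁴ s⁻².
N = √(1.3555 × 10⁻⁴) = 0.011643 rad s⁻¹ ≈ 0.0116 rad s⁻¹.

0.0116 rad s⁻¹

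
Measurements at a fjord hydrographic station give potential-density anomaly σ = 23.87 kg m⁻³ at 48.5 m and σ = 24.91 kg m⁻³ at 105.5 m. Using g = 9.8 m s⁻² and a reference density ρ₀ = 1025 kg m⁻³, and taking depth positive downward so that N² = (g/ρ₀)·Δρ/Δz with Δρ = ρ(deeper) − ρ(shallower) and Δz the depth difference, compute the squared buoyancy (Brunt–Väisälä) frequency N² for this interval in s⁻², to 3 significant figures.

1.74 × 10⁻⁴ s⁻²

Δρ = 1024.91 − 1023.87 = 1.04 kg m⁻³ over Δz = 105.5 − 48.5 = 57 m.
N² = (9.8/1025) × (1.04/57) = 1.7445 × 10⁻⁴ s⁻² ≈ 1.74 × 10⁻⁴ s⁻².
A positive N² confirms static stability across the interval.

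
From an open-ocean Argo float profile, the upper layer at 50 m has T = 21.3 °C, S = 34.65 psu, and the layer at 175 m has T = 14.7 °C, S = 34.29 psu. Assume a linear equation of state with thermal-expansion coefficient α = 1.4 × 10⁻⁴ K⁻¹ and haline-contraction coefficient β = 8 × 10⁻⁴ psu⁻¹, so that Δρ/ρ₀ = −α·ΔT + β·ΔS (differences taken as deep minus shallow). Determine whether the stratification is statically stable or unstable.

stable

ΔT = 14.7 − 21.3 = -6.6 K and ΔS = 34.29 − 34.65 = -0.36 psu (deep − shallow).
−αΔT = 9.24 × 10⁻⁴; βΔS = -2.88 × 10⁻⁴; sum Δρ/ρ₀ = 6.36 × 10⁻⁴.
Δρ/ρ₀ > 0, so Δρ > 0: deeper water is denser → statically stable.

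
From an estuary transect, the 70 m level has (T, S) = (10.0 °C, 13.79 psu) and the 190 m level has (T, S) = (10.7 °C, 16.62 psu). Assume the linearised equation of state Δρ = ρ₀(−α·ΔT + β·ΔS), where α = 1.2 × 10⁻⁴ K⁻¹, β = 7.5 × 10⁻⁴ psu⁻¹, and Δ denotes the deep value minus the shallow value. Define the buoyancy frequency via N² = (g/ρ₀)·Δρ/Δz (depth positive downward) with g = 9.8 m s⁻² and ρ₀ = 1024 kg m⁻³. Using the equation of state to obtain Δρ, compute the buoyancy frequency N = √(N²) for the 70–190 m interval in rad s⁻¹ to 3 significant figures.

ΔT = +0.7 K, ΔS = +2.83 psu (deep − shallow).
Δρ/ρ₀ = −αΔT + βΔS = -8.40 × 10⁻⁵ + 2.1225 × 10⁻³ = 2.0385 × 10⁻³, so Δρ ≈ 2.087 kg m⁻³.
N² = (g/ρ₀)·Δρ/Δz = g·(Δρ/ρ₀)/Δz = 9.8 × 2.0385 × 10⁻³ / 120 = 1.6648 × 10⁻⁴ s⁻².
N = √(1.6648 × 10⁻⁴) = 0.012903 rad s⁻¹ ≈ 0.0129 rad s⁻¹.

0.0129 rad s⁻¹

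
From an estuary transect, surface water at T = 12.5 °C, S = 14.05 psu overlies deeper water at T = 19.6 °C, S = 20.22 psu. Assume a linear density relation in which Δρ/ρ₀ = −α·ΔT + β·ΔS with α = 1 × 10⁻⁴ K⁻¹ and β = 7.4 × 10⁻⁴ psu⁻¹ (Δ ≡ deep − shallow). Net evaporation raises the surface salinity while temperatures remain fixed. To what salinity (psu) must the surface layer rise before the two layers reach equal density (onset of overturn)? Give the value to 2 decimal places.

19.26 psu

Neutral buoyancy requires −α(T_deep − T_surf) + β(S_deep − S_surf′) = 0.
S_surf′ = S_deep − (α/β)·ΔT = 20.22 − (1 × 10⁻⁴/7.4 × 10⁻⁴)·(+7.1) = 19.2605 psu.
Increase required: 19.2605 − 14.05 = 5.2105 psu.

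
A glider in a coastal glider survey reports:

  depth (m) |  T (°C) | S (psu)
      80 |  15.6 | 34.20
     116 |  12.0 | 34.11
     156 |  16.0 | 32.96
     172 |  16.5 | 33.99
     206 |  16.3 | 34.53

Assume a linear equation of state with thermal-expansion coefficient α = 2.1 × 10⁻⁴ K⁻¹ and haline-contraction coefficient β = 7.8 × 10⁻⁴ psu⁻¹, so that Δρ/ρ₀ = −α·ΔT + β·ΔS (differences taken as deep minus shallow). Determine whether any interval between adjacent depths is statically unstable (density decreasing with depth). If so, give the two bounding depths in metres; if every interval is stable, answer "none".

116–156 m

Evaluate Δρ/ρ₀ = −αΔT + βΔS across each adjacent pair:
  80–116 m: −αΔT+βΔS = −(2.1 × 10⁻⁴)(-3.6)+(7.8 × 10⁻⁴)(-0.09) = 6.9 × 10⁻⁴ → stable
  116–156 m: −αΔT+βΔS = −(2.1 × 10⁻⁴)(+4.0)+(7.8 × 10⁻⁴)(-1.15) = -1.7 × 10⁻³ → UNSTABLE
  156–172 m: −αΔT+βΔS = −(2.1 × 10⁻⁴)(+0.5)+(7.8 × 10⁻⁴)(+1.03) = 7.0 × 10⁻⁴ → stable
  172–206 m: −αΔT+βΔS = −(2.1 × 10⁻⁴)(-0.2)+(7.8 × 10⁻⁴)(+0.54) = 4.6 × 10⁻⁴ → stable
The 116–156 m interval has Δρ < 0: lighter water underlies denser water.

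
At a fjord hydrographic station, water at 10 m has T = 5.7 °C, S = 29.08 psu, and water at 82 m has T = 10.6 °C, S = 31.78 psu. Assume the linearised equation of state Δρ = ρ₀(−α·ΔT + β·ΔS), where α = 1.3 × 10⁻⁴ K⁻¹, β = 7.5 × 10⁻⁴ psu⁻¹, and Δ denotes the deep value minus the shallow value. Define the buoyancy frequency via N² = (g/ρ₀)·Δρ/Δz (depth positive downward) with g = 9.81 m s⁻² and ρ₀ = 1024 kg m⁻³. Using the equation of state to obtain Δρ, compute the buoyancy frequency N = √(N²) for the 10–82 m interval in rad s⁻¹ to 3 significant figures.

0.0138 rad s⁻¹

ΔT = +4.9 K, ΔS = +2.70 psu (deep − shallow).
Δρ/ρ₀ = −αΔT + βΔS = -6.37 × 10⁻⁴ + 2.025 × 10⁻³ = 1.388 × 10⁻³, so Δρ ≈ 1.421 kg m⁻³.
N² = (g/ρ₀)·Δρ/Δz = g·(Δρ/ρ₀)/Δz = 9.81 × 1.388 × 10⁻³ / 72 = 1.8912 × 10⁻⁴ s⁻².
N = √(1.8912 × 10⁻⁴) = 0.013752 rad s⁻¹ ≈ 0.0138 rad s⁻¹.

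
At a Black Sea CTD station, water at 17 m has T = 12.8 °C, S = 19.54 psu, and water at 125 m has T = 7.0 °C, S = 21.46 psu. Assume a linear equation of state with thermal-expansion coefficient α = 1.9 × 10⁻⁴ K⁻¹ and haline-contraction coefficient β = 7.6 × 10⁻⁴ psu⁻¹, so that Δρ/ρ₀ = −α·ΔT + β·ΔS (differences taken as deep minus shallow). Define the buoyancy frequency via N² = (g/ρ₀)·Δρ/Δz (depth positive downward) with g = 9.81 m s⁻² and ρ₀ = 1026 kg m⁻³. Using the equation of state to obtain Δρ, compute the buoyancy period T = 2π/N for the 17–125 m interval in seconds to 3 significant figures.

412 s

ΔT = -5.8 K, ΔS = +1.92 psu (deep − shallow).
Δρ/ρ₀ = −αΔT + βΔS = 1.102 × 10⁻³ + 1.4592 × 10⁻³ = 2.5612 × 10⁻³, so Δρ ≈ 2.628 kg m⁻³.
N² = (g/ρ₀)·Δρ/Δz = g·(Δρ/ρ₀)/Δz = 9.81 × 2.5612 × 10⁻³ / 108 = 2.3264 × 10⁻⁴ s⁻².
N = √(2.3264 × 10⁻⁴) = 0.015253 rad s⁻¹ → T = 2π/N = 411.93 s ≈ 412 s.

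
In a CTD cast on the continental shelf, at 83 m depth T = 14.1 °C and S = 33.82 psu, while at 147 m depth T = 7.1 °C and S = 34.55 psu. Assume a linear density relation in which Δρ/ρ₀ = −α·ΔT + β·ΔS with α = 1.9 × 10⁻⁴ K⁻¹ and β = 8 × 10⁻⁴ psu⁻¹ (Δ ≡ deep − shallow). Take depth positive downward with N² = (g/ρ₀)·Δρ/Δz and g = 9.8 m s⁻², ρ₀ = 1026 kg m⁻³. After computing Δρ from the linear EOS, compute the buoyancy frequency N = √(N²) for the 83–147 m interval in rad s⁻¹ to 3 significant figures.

0.0171 rad s⁻¹

ΔT = -7.0 K, ΔS = +0.73 psu (deep − shallow).
Δρ/ρ₀ = −αΔT + βΔS = 1.33 × 10⁻³ + 5.84 × 10⁻⁴ = 1.914 × 10⁻³, so Δρ ≈ 1.964 kg m⁻³.
N² = (g/ρ₀)·Δρ/Δz = g·(Δρ/ρ₀)/Δz = 9.8 × 1.914 × 10⁻³ / 64 = 2.9308 × 10⁻⁴ s⁻².
N = √(2.9308 × 10⁻⁴) = 0.017120 rad s⁻¹ ≈ 0.0171 rad s⁻¹.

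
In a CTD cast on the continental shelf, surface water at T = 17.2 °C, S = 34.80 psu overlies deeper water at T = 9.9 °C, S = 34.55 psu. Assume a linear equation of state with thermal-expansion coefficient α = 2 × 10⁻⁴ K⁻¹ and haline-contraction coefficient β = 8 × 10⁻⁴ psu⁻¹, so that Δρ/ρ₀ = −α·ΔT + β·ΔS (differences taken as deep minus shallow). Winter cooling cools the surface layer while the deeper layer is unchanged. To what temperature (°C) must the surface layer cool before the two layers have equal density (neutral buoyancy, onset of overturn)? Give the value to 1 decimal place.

Neutral buoyancy requires Δρ = 0, i.e. −α(T_deep − T_surf′) + β(S_deep − S_surf) = 0.
T_surf′ = T_deep − (β/α)·ΔS = 9.9 − (8 × 10⁻⁴/2 × 10⁻⁴)·(-0.25) = 10.900 °C.
Cooling required: 17.2 − (10.900) = 6.300 °C.

10.9 °C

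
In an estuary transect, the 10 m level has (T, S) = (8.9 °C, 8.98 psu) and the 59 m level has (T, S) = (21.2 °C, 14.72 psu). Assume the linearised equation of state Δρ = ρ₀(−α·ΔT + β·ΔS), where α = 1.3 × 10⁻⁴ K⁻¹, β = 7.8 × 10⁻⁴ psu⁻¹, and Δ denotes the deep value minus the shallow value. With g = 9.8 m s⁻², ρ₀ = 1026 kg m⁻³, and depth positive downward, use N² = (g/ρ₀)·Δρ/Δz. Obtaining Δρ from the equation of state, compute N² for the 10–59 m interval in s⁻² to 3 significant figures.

5.76 × 10⁻⁴ s⁻²

ΔT = +12.3 K, ΔS = +5.74 psu (deep − shallow).
Δρ/ρ₀ = −αΔT + βΔS = -1.599 × 10⁻³ + 4.4772 × 10⁻³ = 2.8782 × 10⁻³, so Δρ ≈ 2.953 kg m⁻³.
N² = (g/ρ₀)·Δρ/Δz = g·(Δρ/ρ₀)/Δz = 9.8 × 2.8782 × 10⁻³ / 49 = 5.7564 × 10⁻⁴ s⁻² ≈ 5.76 × 10⁻⁴ s⁻².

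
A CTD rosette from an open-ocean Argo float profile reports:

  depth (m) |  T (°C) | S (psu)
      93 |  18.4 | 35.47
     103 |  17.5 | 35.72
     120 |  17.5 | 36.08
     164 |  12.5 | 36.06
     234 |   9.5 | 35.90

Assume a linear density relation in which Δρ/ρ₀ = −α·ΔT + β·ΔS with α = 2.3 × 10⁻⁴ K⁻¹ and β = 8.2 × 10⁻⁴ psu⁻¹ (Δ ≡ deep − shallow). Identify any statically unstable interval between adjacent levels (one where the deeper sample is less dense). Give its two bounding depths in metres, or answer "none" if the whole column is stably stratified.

none

Evaluate Δρ/ρ₀ = −αΔT + βΔS across each adjacent pair:
  93–103 m: −αΔT+βΔS = −(2.3 × 10⁻⁴)(-0.9)+(8.2 × 10⁻⁴)(+0.25) = 4.1 × 10⁻⁴ → stable
  103–120 m: −αΔT+βΔS = −(2.3 × 10⁻⁴)(+0.0)+(8.2 × 10⁻⁴)(+0.36) = 3.0 × 10⁻⁴ → stable
  120–164 m: −αΔT+βΔS = −(2.3 × 10⁻⁴)(-5.0)+(8.2 × 10⁻⁴)(-0.02) = 1.1 × 10⁻³ → stable
  164–234 m: −αΔT+βΔS = −(2.3 × 10⁻⁴)(-3.0)+(8.2 × 10⁻⁴)(-0.16) = 5.6 × 10⁻⁴ → stable
Every interval has Δρ > 0: the column is stably stratified throughout.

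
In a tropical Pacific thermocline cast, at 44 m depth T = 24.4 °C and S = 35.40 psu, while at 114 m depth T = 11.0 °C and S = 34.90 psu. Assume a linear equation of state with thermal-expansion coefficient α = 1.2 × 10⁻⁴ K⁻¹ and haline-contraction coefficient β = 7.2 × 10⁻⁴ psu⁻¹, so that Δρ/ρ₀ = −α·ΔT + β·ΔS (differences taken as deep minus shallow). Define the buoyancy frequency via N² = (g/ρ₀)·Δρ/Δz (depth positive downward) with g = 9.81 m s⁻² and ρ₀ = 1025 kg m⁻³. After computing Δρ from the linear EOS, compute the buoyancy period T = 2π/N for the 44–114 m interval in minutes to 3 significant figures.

ΔT = -13.4 K, ΔS = -0.50 psu (deep − shallow).
Δρ/ρ₀ = −αΔT + βΔS = 1.608 × 10⁻³ − 3.60 × 10⁻⁴ = 1.248 × 10⁻³, so Δρ ≈ 1.279 kg m⁻³.
N² = (g/ρ₀)·Δρ/Δz = g·(Δρ/ρ₀)/Δz = 9.81 × 1.248 × 10⁻³ / 70 = 1.7490 × 10⁻⁴ s⁻².
N = √(1.7490 × 10⁻⁴) = 0.013225 rad s⁻¹ → T = 2π/N = 475.10 s = 7.9183 min ≈ 7.92 min.

7.92 min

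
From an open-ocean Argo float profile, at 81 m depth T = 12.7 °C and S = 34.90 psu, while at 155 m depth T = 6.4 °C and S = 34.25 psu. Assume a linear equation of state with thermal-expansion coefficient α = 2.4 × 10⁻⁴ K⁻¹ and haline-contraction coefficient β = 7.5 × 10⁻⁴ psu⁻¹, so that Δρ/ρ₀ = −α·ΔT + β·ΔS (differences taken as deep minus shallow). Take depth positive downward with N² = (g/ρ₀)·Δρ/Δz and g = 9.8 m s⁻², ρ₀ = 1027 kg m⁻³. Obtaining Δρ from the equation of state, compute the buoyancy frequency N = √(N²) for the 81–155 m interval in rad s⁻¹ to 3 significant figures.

0.0116 rad s⁻¹

ΔT = -6.3 K, ΔS = -0.65 psu (deep − shallow).
Δρ/ρ₀ = −αΔT + βΔS = 1.512 × 10⁻³ − 4.875 × 10⁻⁴ = 1.0245 × 10⁻³, so Δρ ≈ 1.052 kg m⁻³.
N² = (g/ρ₀)·Δρ/Δz = g·(Δρ/ρ₀)/Δz = 9.8 × 1.0245 × 10⁻³ / 74 = 1.3568 × 10⁻⁴ s⁻².
N = √(1.3568 × 10⁻⁴) = 0.011648 rad s⁻¹ ≈ 0.0116 rad s⁻¹.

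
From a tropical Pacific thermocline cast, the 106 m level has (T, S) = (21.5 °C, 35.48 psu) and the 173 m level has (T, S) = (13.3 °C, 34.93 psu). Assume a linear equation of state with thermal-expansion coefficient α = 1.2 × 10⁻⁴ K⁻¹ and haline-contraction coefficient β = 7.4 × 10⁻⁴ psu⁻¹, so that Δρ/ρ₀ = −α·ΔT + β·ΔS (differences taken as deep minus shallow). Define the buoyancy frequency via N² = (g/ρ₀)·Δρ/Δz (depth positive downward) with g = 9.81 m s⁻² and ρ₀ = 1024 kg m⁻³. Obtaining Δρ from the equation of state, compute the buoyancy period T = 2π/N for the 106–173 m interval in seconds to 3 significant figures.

ΔT = -8.2 K, ΔS = -0.55 psu (deep − shallow).
Δρ/ρ₀ = −αΔT + βΔS = 9.84 × 10⁻⁴ − 4.07 × 10⁻⁴ = 5.77 × 10⁻⁴, so Δρ ≈ 0.5908 kg m⁻³.
N² = (g/ρ₀)·Δρ/Δz = g·(Δρ/ρ₀)/Δz = 9.81 × 5.77 × 10⁻⁴ / 67 = 8.4483 × 10⁻⁵ s⁻².
N = √(8.4483 × 10⁻⁵) = 9.1915 × 10⁻³ rad s⁻¹ → T = 2π/N = 683.59 s ≈ 684 s.

684 s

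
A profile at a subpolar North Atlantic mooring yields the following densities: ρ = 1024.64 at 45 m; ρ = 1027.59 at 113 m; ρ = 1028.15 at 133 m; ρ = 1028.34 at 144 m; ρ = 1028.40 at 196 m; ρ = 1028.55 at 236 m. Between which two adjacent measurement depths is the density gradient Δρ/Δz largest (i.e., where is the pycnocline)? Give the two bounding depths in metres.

45–113 m

Compute the density gradient over each adjacent pair:
  45–113 m: Δρ/Δz = 2.95/68 = 0.043 kg m⁻⁴
  113–133 m: Δρ/Δz = 0.56/20 = 0.028 kg m⁻⁴
  133–144 m: Δρ/Δz = 0.19/11 = 0.017 kg m⁻⁴
  144–196 m: Δρ/Δz = 0.06/52 = 1.2 × 10⁻³ kg m⁻⁴
  196–236 m: Δρ/Δz = 0.15/40 = 3.7 × 10⁻³ kg m⁻⁴
The largest gradient is in the 45–113 m interval — the pycnocline.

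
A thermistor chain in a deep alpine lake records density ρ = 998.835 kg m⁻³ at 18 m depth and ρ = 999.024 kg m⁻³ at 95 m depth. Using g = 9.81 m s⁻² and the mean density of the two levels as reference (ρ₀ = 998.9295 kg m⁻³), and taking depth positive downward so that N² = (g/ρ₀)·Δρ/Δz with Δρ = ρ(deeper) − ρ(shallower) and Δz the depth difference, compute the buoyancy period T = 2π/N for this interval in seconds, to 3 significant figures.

1.28 × 10³ s

Δρ = 999.024 − 998.835 = 0.189 kg m⁻³ over Δz = 95 − 18 = 77 m.
N² = (9.81/998.9295) × (0.189/77) = 2.4105 × 10⁻⁵ s⁻².
N = √(2.4105 × 10⁻⁵) = 4.9097 × 10⁻³ rad s⁻¹, so T = 2π/N = 1.2797 × 10³ s ≈ 1.28 × 10³ s.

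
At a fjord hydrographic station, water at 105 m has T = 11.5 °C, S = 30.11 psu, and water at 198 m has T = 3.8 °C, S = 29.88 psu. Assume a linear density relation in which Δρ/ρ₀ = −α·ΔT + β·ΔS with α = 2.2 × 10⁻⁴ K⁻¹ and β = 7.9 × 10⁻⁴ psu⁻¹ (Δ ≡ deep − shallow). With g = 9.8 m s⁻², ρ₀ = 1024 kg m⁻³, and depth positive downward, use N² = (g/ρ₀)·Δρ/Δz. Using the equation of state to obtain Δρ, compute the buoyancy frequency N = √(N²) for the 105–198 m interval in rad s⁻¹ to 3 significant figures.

0.0126 rad s⁻¹

ΔT = -7.7 K, ΔS = -0.23 psu (deep − shallow).
Δρ/ρ₀ = −αΔT + βΔS = 1.694 × 10⁻³ − 1.817 × 10⁻⁴ = 1.5123 × 10⁻³, so Δρ ≈ 1.549 kg m⁻³.
N² = (g/ρ₀)·Δρ/Δz = g·(Δρ/ρ₀)/Δz = 9.8 × 1.5123 × 10⁻³ / 93 = 1.5936 × 10⁻⁴ s⁻².
N = √(1.5936 × 10⁻⁴) = 0.012624 rad s⁻¹ ≈ 0.0126 rad s⁻¹.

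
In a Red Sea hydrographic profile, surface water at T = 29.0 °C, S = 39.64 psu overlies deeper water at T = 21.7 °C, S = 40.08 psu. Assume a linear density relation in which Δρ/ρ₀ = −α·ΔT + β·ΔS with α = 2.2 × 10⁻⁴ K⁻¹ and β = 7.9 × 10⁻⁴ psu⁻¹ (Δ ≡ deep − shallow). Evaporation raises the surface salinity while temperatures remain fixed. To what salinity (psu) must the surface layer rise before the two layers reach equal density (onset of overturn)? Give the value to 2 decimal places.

42.11 psu

Neutral buoyancy requires −α(T_deep − T_surf) + β(S_deep − S_surf′) = 0.
S_surf′ = S_deep − (α/β)·ΔT = 40.08 − (2.2 × 10⁻⁴/7.9 × 10⁻⁴)·(-7.3) = 42.1129 psu.
Increase required: 42.1129 − 39.64 = 2.4729 psu.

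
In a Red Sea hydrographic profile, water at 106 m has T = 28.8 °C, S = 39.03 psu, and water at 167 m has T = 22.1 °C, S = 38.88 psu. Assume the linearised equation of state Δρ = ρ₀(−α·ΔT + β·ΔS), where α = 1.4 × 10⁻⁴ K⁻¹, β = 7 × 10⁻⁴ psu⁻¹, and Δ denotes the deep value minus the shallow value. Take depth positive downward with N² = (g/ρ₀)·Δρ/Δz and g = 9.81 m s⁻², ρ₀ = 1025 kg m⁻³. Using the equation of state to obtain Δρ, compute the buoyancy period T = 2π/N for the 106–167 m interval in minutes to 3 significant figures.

ΔT = -6.7 K, ΔS = -0.15 psu (deep − shallow).
Δρ/ρ₀ = −αΔT + βΔS = 9.38 × 10⁻⁴ − 1.05 × 10⁻⁴ = 8.33 × 10⁻⁴, so Δρ ≈ 0.8538 kg m⁻³.
N² = (g/ρ₀)·Δρ/Δz = g·(Δρ/ρ₀)/Δz = 9.81 × 8.33 × 10⁻⁴ / 61 = 1.3396 × 10⁻⁴ s⁻².
N = √(1.3396 × 10⁻⁴) = 0.011574 rad s⁻¹ → T = 2π/N = 542.87 s = 9.0478 min ≈ 9.05 min.

9.05 min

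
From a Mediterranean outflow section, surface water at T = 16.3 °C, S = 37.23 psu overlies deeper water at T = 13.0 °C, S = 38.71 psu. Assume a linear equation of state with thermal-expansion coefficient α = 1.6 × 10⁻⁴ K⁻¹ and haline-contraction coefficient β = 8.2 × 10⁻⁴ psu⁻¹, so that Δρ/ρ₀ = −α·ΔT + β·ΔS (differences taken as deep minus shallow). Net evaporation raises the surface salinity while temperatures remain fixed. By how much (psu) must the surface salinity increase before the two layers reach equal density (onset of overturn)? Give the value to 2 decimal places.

Neutral buoyancy requires −α(T_deep − T_surf) + β(S_deep − S_surf′) = 0.
S_surf′ = S_deep − (α/β)·ΔT = 38.71 − (1.6 × 10⁻⁴/8.2 × 10⁻⁴)·(-3.3) = 39.3539 psu.
Increase required: 39.3539 − 37.23 = 2.1239 psu.

2.12 psu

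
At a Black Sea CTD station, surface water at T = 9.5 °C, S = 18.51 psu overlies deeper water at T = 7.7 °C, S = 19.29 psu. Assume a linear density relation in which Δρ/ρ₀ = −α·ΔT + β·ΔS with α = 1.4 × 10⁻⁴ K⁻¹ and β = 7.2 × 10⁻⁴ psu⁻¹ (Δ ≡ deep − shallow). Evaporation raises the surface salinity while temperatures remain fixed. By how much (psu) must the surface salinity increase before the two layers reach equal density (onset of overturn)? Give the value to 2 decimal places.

Neutral buoyancy requires −α(T_deep − T_surf) + β(S_deep − S_surf′) = 0.
S_surf′ = S_deep − (α/β)·ΔT = 19.29 − (1.4 × 10⁻⁴/7.2 × 10⁻⁴)·(-1.8) = 19.6400 psu.
Increase required: 19.6400 − 18.51 = 1.1300 psu.

1.13 psu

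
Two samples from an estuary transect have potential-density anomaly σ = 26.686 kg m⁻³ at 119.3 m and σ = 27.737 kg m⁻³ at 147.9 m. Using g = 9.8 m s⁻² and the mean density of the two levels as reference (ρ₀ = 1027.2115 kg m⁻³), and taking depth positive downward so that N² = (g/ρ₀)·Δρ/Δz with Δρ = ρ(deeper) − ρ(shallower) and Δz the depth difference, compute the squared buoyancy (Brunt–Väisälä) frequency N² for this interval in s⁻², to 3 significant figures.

Δρ = 1027.737 − 1026.686 = 1.051 kg m⁻³ over Δz = 147.9 − 119.3 = 28.6 m.
N² = (9.8/1027.2115) × (1.051/28.6) = 3.5059 × 10⁻⁴ s⁻² ≈ 3.51 × 10⁻⁴ s⁻².
N² > 0, so the interval is statically stable.

3.51 × 10⁻⁴ s⁻²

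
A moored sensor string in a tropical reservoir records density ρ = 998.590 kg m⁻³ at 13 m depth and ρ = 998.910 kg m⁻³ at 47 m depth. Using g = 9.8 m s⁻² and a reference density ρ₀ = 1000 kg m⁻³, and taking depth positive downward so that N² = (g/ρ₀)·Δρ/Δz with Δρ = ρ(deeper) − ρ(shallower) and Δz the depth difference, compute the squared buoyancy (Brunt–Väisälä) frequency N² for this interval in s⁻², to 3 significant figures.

Δρ = 998.910 − 998.590 = 0.320 kg m⁻³ over Δz = 47 − 13 = 34 m.
N² = (9.8/1000) × (0.320/34) = 9.2235 × 10⁻⁵ s⁻² ≈ 9.22 × 10⁻⁵ s⁻².

9.22 × 10⁻⁵ s⁻²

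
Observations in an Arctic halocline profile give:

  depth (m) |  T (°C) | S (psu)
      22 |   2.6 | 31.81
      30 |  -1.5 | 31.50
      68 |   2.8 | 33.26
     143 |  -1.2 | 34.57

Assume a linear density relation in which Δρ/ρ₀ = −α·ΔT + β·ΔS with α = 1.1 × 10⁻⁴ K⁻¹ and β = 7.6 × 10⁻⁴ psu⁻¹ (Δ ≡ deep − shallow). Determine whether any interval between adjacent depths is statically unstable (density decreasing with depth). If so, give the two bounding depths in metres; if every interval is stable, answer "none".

none

Evaluate Δρ/ρ₀ = −αΔT + βΔS across each adjacent pair:
  22–30 m: −αΔT+βΔS = −(1.1 × 10⁻⁴)(-4.1)+(7.6 × 10⁻⁴)(-0.31) = 2.2 × 10⁻⁴ → stable
  30–68 m: −αΔT+βΔS = −(1.1 × 10⁻⁴)(+4.3)+(7.6 × 10⁻⁴)(+1.76) = 8.6 × 10⁻⁴ → stable
  68–143 m: −αΔT+βΔS = −(1.1 × 10⁻⁴)(-4.0)+(7.6 × 10⁻⁴)(+1.31) = 1.4 × 10⁻³ → stable
Every interval has Δρ > 0: the column is stably stratified throughout.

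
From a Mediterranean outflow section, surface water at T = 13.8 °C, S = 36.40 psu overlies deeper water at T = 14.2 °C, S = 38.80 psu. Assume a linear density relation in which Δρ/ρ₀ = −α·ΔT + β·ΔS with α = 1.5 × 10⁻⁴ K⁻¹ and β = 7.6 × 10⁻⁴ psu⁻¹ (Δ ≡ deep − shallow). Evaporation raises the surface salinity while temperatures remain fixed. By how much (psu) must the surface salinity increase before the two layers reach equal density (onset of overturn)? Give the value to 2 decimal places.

2.32 psu

Neutral buoyancy requires −α(T_deep − T_surf) + β(S_deep − S_surf′) = 0.
S_surf′ = S_deep − (α/β)·ΔT = 38.80 − (1.5 × 10⁻⁴/7.6 × 10⁻⁴)·(+0.4) = 38.7211 psu.
Increase required: 38.7211 − 36.40 = 2.3211 psu.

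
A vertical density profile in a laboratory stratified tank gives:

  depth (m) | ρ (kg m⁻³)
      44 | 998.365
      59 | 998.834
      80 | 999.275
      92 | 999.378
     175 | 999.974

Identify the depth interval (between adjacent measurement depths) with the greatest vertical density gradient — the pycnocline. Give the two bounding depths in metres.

Compute the density gradient over each adjacent pair:
  44–59 m: Δρ/Δz = 0.469/15 = 0.031 kg m⁻⁴
  59–80 m: Δρ/Δz = 0.441/21 = 0.021 kg m⁻⁴
  80–92 m: Δρ/Δz = 0.103/12 = 8.6 × 10⁻³ kg m⁻⁴
  92–175 m: Δρ/Δz = 0.596/83 = 7.2 × 10⁻³ kg m⁻⁴
The largest gradient is in the 44–59 m interval — the pycnocline.

44–59 m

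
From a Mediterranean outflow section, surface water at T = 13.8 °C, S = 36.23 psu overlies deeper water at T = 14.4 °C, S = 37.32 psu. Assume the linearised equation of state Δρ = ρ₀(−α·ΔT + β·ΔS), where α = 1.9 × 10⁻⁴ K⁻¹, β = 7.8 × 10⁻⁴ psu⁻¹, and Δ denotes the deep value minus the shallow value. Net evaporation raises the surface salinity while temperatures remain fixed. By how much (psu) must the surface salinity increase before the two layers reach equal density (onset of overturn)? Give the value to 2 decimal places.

0.94 psu

Neutral buoyancy requires −α(T_deep − T_surf) + β(S_deep − S_surf′) = 0.
S_surf′ = S_deep − (α/β)·ΔT = 37.32 − (1.9 × 10⁻⁴/7.8 × 10⁻⁴)·(+0.6) = 37.1738 psu.
Increase required: 37.1738 − 36.23 = 0.9438 psu.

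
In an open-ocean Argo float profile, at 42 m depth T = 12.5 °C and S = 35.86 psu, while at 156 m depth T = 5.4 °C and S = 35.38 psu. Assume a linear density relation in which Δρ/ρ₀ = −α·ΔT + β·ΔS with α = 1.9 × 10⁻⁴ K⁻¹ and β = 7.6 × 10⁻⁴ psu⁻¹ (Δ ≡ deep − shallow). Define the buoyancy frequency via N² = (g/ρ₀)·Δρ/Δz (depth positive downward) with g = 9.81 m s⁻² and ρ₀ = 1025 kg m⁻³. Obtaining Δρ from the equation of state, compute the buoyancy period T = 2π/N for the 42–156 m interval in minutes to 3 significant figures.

11.4 min

ΔT = -7.1 K, ΔS = -0.48 psu (deep − shallow).
Δρ/ρ₀ = −αΔT + βΔS = 1.349 × 10⁻³ − 3.648 × 10⁻⁴ = 9.842 × 10⁻⁴, so Δρ ≈ 1.009 kg m⁻³.
N² = (g/ρ₀)·Δρ/Δz = g·(Δρ/ρ₀)/Δz = 9.81 × 9.842 × 10⁻⁴ / 114 = 8.4693 × 10⁻⁵ s⁻².
N = √(8.4693 × 10⁻⁵) = 9.2029 × 10⁻³ rad s⁻¹ → T = 2π/N = 682.74 s = 11.379 min ≈ 11.4 min.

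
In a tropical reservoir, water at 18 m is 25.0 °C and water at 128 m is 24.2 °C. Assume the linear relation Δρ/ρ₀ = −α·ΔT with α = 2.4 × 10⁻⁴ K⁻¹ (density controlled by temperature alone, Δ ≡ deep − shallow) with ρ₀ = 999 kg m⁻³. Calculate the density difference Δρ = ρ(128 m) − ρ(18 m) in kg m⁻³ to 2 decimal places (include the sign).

+0.19 kg m⁻³

ΔT = -0.8 K, Δρ/ρ₀ = −αΔT = 1.92 × 10⁻⁴.
Δρ = 999 × (1.92 × 10⁻⁴) = +0.19 kg m⁻³.
Positive Δρ: denser below, stable.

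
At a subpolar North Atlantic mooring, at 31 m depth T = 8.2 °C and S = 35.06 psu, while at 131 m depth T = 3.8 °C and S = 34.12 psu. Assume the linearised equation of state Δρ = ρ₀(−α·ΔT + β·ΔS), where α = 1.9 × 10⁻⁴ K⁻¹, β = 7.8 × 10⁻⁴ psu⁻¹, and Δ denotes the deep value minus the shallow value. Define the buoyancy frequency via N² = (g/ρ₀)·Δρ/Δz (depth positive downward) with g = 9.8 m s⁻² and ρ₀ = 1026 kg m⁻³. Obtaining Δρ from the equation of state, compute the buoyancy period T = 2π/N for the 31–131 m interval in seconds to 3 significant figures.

1.98 × 10³ s

ΔT = -4.4 K, ΔS = -0.94 psu (deep − shallow).
Δρ/ρ₀ = −αΔT + βΔS = 8.36 × 10⁻⁴ − 7.332 × 10⁻⁴ = 1.028 × 10⁻⁴, so Δρ ≈ 0.1055 kg m⁻³.
N² = (g/ρ₀)·Δρ/Δz = g·(Δρ/ρ₀)/Δz = 9.8 × 1.028 × 10⁻⁴ / 100 = 1.0074 × 10⁻⁵ s⁻².
N = √(1.0074 × 10⁻⁵) = 3.1740 × 10⁻³ rad s⁻¹ → T = 2π/N = 1.9796 × 10³ s ≈ 1.98 × 10³ s.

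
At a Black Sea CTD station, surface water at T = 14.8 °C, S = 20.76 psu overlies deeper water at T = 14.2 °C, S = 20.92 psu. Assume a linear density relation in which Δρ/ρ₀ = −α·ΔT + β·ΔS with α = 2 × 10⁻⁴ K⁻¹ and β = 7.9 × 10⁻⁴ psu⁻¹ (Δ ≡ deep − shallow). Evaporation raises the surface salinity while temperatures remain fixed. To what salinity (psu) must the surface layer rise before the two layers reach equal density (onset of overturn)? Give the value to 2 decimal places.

Neutral buoyancy requires −α(T_deep − T_surf) + β(S_deep − S_surf′) = 0.
S_surf′ = S_deep − (α/β)·ΔT = 20.92 − (2 × 10⁻⁴/7.9 × 10⁻⁴)·(-0.6) = 21.0719 psu.
Increase required: 21.0719 − 20.76 = 0.3119 psu.

21.07 psu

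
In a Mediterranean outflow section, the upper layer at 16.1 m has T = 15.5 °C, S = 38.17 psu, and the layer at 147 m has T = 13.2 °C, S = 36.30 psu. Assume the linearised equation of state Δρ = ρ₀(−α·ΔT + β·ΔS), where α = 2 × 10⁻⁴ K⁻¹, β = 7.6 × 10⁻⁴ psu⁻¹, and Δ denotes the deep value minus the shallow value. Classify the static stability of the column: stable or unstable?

ΔT = 13.2 − 15.5 = -2.3 K and ΔS = 36.30 − 38.17 = -1.87 psu (deep − shallow).
−αΔT = 4.60 × 10⁻⁴; βΔS = -1.4212 × 10⁻³; sum Δρ/ρ₀ = -9.612 × 10⁻⁴.
Δρ/ρ₀ < 0, so Δρ < 0: deeper water is lighter → statically unstable; the column would overturn.

unstable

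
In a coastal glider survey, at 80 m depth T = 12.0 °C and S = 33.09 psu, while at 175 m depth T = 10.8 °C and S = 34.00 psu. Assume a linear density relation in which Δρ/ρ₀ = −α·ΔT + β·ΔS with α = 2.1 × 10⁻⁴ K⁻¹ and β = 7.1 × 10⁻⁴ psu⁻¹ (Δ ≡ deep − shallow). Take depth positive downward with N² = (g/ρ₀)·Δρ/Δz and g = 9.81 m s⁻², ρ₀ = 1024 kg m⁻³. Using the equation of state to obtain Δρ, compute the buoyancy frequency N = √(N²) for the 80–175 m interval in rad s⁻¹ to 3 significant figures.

ΔT = -1.2 K, ΔS = +0.91 psu (deep − shallow).
Δρ/ρ₀ = −αΔT + βΔS = 2.52 × 10⁻⁴ + 6.461 × 10⁻⁴ = 8.981 × 10⁻⁴, so Δρ ≈ 0.9197 kg m⁻³.
N² = (g/ρ₀)·Δρ/Δz = g·(Δρ/ρ₀)/Δz = 9.81 × 8.981 × 10⁻⁴ / 95 = 9.2741 × 10⁻⁵ s⁻².
N = √(9.2741 × 10⁻⁵) = 9.6302 × 10⁻³ rad s⁻¹ ≈ 9.63 × 10⁻³ rad s⁻¹.

9.63 × 10⁻³ rad s⁻¹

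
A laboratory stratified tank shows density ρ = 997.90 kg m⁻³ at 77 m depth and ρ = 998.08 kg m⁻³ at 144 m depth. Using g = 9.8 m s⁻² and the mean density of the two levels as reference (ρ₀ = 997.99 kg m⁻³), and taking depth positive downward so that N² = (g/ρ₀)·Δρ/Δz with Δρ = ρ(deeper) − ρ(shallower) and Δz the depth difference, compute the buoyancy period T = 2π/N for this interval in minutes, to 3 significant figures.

20.4 min

Δρ = 998.08 − 997.90 = 0.18 kg m⁻³ over Δz = 144 − 77 = 67 m.
N² = (9.8/997.99) × (0.18/67) = 2.6381 × 10⁻⁵ s⁻².
N = √(2.6381 × 10⁻⁵) = 5.1362 × 10⁻³ rad s⁻¹, so T = 2π/N = 1.2233 × 10³ s = 20.388 min ≈ 20.4 min.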